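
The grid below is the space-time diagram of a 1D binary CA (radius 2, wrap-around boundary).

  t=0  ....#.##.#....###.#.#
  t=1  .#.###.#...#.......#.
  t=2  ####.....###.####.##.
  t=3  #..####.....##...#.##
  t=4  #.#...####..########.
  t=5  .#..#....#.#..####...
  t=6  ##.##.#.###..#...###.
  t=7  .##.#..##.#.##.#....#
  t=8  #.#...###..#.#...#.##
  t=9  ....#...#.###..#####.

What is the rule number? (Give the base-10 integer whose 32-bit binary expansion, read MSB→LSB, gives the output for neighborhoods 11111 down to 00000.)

  ##### -> #   bit 31 = 1  t=4,i=14
  ####. -> .   bit 30 = 0  t=2,i=2
  ###.# -> .   bit 29 = 0  t=0,i=16
  ###.. -> #   bit 28 = 1  t=2,i=3
  ##.## -> #   bit 27 = 1  t=2,i=12
  ##.#. -> .   bit 26 = 0  t=0,i=8
  ##..# -> .   bit 25 = 0  t=3,i=1
  ##... -> #   bit 24 = 1  t=2,i=4
  #.### -> #   bit 23 = 1  t=1,i=3
  #.##. -> .   bit 22 = 0  t=0,i=6
  #.#.# -> .   bit 21 = 0  t=0,i=18
  #.#.. -> .   bit 20 = 0  t=0,i=9
  #..## -> #   bit 19 = 1  t=3,i=2
  #..#. -> #   bit 18 = 1  t=1,i=0
  #...# -> #   bit 17 = 1  t=1,i=9
  #.... -> #   bit 16 = 1  t=0,i=1
  .#### -> .   bit 15 = 0  t=2,i=1
  .###. -> .   bit 14 = 0  t=0,i=15
  .##.# -> #   bit 13 = 1  t=0,i=7
  .##.. -> #   bit 12 = 1  t=3,i=13
  .#.## -> #   bit 11 = 1  t=0,i=5
  .#.#. -> #   bit 10 = 1  t=0,i=19
  .#..# -> .   bit 9 = 0  t=1,i=20
  .#... -> .   bit 8 = 0  t=0,i=0
  ..### -> .   bit 7 = 0  t=0,i=14
  ..##. -> #   bit 6 = 1  t=3,i=12
  ..#.# -> #   bit 5 = 1  t=0,i=4
  ..#.. -> #   bit 4 = 1  t=1,i=11
  ...## -> .   bit 3 = 0  t=0,i=13
  ...#. -> #   bit 2 = 1  t=0,i=3
  ....# -> .   bit 1 = 0  t=0,i=2
  ..... -> #   bit 0 = 1  t=1,i=14
  bits 10011001100011110011110001110101 = 2576301173

2576301173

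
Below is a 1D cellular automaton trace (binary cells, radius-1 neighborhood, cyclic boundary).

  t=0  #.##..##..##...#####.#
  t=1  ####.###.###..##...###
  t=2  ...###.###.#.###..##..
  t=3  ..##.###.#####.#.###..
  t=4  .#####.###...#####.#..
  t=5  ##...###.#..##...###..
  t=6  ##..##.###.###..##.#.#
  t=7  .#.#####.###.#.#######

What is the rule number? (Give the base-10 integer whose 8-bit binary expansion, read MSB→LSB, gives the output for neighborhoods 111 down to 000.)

110

  ### -> .   bit 7 = 0  t=0,i=16
  ##. -> #   bit 6 = 1  t=0,i=0
  #.# -> #   bit 5 = 1  t=0,i=1
  #.. -> .   bit 4 = 0  t=0,i=4
  .## -> #   bit 3 = 1  t=0,i=2
  .#. -> #   bit 2 = 1  t=2,i=11
  ..# -> #   bit 1 = 1  t=0,i=5
  ... -> .   bit 0 = 0  t=0,i=13
  bits 01101110 = 110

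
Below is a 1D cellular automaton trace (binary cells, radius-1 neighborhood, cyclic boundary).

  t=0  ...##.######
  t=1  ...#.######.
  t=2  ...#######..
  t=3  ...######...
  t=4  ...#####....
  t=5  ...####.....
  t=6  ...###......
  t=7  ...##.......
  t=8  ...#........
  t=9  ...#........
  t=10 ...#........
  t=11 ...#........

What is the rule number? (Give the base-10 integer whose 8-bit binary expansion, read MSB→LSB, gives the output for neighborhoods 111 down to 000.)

  ###|#  b7=1 t=0,i=7
  ##.|.  b6=0 t=0,i=4
  #.#|#  b5=1 t=0,i=5
  #..|.  b4=0 t=0,i=0
  .##|#  b3=1 t=0,i=3
  .#.|#  b2=1 t=1,i=3
  ..#|.  b1=0 t=0,i=2
  ...|.  b0=0 t=0,i=1
  bits 10101100 = 172

172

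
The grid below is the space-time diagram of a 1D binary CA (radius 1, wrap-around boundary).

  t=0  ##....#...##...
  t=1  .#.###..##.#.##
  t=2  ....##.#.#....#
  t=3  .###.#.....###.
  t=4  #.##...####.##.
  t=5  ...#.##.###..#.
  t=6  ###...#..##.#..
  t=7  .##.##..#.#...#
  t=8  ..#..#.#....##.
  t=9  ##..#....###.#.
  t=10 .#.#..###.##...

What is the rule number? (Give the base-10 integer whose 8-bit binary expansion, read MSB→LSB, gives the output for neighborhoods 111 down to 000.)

  ### -> #   bit 7 = 1  t=1,i=4
  ##. -> #   bit 6 = 1  t=0,i=1
  #.# -> .   bit 5 = 0  t=1,i=0
  #.. -> .   bit 4 = 0  t=0,i=2
  .## -> .   bit 3 = 0  t=0,i=0
  .#. -> .   bit 2 = 0  t=0,i=6
  ..# -> #   bit 1 = 1  t=0,i=5
  ... -> #   bit 0 = 1  t=0,i=3
  bits 11000011 = 195

195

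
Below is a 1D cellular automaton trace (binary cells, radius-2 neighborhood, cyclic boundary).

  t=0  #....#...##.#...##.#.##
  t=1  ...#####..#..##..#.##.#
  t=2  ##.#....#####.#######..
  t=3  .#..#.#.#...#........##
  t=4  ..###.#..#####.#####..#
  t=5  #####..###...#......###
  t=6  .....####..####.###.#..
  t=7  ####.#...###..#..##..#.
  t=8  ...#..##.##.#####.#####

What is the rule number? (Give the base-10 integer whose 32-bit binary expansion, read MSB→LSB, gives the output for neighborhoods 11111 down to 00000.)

  [31] ##### => .  t=1,i=5
  [30] ####. => .  t=1,i=6
  [29] ###.# => #  t=2,i=12
  [28] ###.. => .  t=0,i=0
  [27] ##.## => .  t=2,i=13
  [26] ##.#. => .  t=0,i=11
  [25] ##..# => #  t=1,i=8
  [24] ##... => .  t=0,i=1
  [23] #.### => .  t=0,i=21
  [22] #.##. => #  t=1,i=19
  [21] #.#.# => #  t=0,i=19
  [20] #.#.. => .  t=0,i=12
  [19] #..## => #  t=1,i=12
  [18] #..#. => #  t=1,i=9
  [17] #...# => #  t=0,i=7
  [16] #.... => .  t=0,i=2
  [15] .#### => .  t=1,i=4
  [14] .###. => #  t=0,i=22
  [13] .##.# => #  t=0,i=10
  [12] .##.. => #  t=1,i=14
  [11] .#.## => #  t=0,i=20
  [10] .#.#. => .  t=3,i=5
  [9] .#..# => #  t=1,i=11
  [8] .#... => #  t=0,i=6
  [7] ..### => #  t=1,i=3
  [6] ..##. => .  t=0,i=9
  [5] ..#.# => #  t=1,i=17
  [4] ..#.. => #  t=0,i=5
  [3] ...## => .  t=0,i=8
  [2] ...#. => #  t=0,i=4
  [1] ....# => #  t=0,i=3
  [0] ..... => #  t=3,i=15
  bits 00100010011011100111101110110111 = 577665975

577665975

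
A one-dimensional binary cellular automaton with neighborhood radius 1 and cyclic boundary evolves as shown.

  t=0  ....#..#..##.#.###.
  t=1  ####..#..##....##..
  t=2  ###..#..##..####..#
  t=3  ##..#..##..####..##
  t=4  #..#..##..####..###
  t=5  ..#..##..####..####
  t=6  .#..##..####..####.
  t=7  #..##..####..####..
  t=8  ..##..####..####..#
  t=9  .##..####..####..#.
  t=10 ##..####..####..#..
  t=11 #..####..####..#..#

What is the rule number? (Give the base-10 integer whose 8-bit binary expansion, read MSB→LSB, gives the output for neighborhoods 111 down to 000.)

139

  ###|#  b7=1 t=0,i=16
  ##.|.  b6=0 t=0,i=11
  #.#|.  b5=0 t=0,i=12
  #..|.  b4=0 t=0,i=5
  .##|#  b3=1 t=0,i=10
  .#.|.  b2=0 t=0,i=4
  ..#|#  b1=1 t=0,i=3
  ...|#  b0=1 t=0,i=0
  bits 10001011 = 139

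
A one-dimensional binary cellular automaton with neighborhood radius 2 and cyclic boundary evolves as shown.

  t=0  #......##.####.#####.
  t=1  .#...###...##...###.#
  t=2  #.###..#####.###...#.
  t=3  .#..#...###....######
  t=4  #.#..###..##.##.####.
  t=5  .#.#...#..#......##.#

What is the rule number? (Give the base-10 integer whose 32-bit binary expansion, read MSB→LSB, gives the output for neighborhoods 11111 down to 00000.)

  nb #####: next=#  (t=0,i=17, bit31=1)
  nb ####.: next=#  (t=0,i=12, bit30=1)
  nb ###.#: next=.  (t=0,i=13, bit29=0)
  nb ###..: next=#  (t=1,i=7, bit28=1)
  nb ##.##: next=.  (t=0,i=9, bit27=0)
  nb ##.#.: next=#  (t=0,i=20, bit26=1)
  nb ##..#: next=.  (t=2,i=5, bit25=0)
  nb ##...: next=#  (t=1,i=8, bit24=1)
  nb #.###: next=.  (t=0,i=10, bit23=0)
  nb #.##.: next=.  (t=4,i=13, bit22=0)
  nb #.#.#: next=.  (t=1,i=20, bit21=0)
  nb #.#..: next=.  (t=0,i=0, bit20=0)
  nb #..##: next=.  (t=2,i=6, bit19=0)
  nb #..#.: next=.  (t=3,i=3, bit18=0)
  nb #...#: next=#  (t=1,i=3, bit17=1)
  nb #....: next=.  (t=0,i=2, bit16=0)
  nb .####: next=#  (t=0,i=11, bit15=1)
  nb .###.: next=.  (t=1,i=6, bit14=0)
  nb .##.#: next=.  (t=0,i=8, bit13=0)
  nb .##..: next=.  (t=1,i=12, bit12=0)
  nb .#.##: next=#  (t=2,i=1, bit11=1)
  nb .#.#.: next=#  (t=1,i=0, bit10=1)
  nb .#..#: next=#  (t=3,i=2, bit9=1)
  nb .#...: next=#  (t=0,i=1, bit8=1)
  nb ..###: next=.  (t=1,i=5, bit7=0)
  nb ..##.: next=#  (t=0,i=7, bit6=1)
  nb ..#.#: next=#  (t=2,i=19, bit5=1)
  nb ..#..: next=.  (t=3,i=4, bit4=0)
  nb ...##: next=#  (t=0,i=6, bit3=1)
  nb ...#.: next=#  (t=2,i=18, bit2=1)
  nb ....#: next=#  (t=0,i=5, bit1=1)
  nb .....: next=.  (t=0,i=3, bit0=0)
  bits 11010101000000101000111101101110 = 3573714798

3573714798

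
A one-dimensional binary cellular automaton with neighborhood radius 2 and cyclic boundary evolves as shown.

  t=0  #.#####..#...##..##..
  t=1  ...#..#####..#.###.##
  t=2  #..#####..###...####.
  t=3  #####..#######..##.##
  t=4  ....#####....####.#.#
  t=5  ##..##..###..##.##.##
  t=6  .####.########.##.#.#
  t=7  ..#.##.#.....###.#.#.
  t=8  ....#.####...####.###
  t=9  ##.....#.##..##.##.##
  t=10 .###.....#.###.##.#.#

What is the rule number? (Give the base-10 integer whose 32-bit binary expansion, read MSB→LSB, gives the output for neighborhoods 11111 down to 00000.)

  #####|.  b31=0 t=0,i=4
  ####.|.  b30=0 t=0,i=5
  ###.#|#  b29=1 t=1,i=17
  ###..|#  b28=1 t=0,i=6
  ##.##|#  b27=1 t=1,i=18
  ##.#.|#  b26=1 t=2,i=20
  ##..#|#  b25=1 t=0,i=7
  ##...|#  b24=1 t=1,i=0
  #.###|.  b23=0 t=0,i=2
  #.##.|#  b22=1 t=1,i=19
  #.#.#|.  b21=0 t=4,i=18
  #.#..|#  b20=1 t=2,i=0
  #..##|#  b19=1 t=0,i=16
  #..#.|#  b18=1 t=0,i=8
  #...#|.  b17=0 t=0,i=11
  #....|#  b16=1 t=4,i=1
  .####|#  b15=1 t=0,i=3
  .###.|#  b14=1 t=1,i=16
  .##.#|.  b13=0 t=3,i=17
  .##..|.  b12=0 t=0,i=14
  .#.##|.  b11=0 t=0,i=1
  .#.#.|#  b10=1 t=4,i=19
  .#..#|#  b9=1 t=1,i=4
  .#...|#  b8=1 t=0,i=10
  ..###|#  b7=1 t=1,i=6
  ..##.|#  b6=1 t=0,i=13
  ..#.#|.  b5=0 t=0,i=0
  ..#..|#  b4=1 t=0,i=9
  ...##|.  b3=0 t=0,i=12
  ...#.|.  b2=0 t=1,i=2
  ....#|.  b1=0 t=4,i=2
  .....|.  b0=0 t=7,i=10
  bits 00111111010111011100011111010000 = 1063110608

1063110608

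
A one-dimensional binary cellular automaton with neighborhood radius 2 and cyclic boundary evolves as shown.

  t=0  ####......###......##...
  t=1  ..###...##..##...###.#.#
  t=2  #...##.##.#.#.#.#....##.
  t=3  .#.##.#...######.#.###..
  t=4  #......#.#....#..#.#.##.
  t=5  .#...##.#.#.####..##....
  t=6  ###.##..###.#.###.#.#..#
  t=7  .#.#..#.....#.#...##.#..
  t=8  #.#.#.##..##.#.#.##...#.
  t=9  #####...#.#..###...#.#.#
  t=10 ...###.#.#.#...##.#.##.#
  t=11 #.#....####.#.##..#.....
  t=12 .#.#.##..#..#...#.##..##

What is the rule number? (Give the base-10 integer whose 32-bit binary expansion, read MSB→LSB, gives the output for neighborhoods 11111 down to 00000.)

1537214302

  nb #####: next=.  (t=3,i=12, bit31=0)
  nb ####.: next=#  (t=0,i=2, bit30=1)
  nb ###.#: next=.  (t=1,i=19, bit29=0)
  nb ###..: next=#  (t=0,i=3, bit28=1)
  nb ##.##: next=#  (t=2,i=6, bit27=1)
  nb ##.#.: next=.  (t=1,i=20, bit26=0)
  nb ##..#: next=#  (t=1,i=10, bit25=1)
  nb ##...: next=#  (t=0,i=4, bit24=1)
  nb #.###: next=#  (t=3,i=19, bit23=1)
  nb #.##.: next=.  (t=2,i=7, bit22=0)
  nb #.#.#: next=#  (t=1,i=21, bit21=1)
  nb #.#..: next=.  (t=1,i=23, bit20=0)
  nb #..##: next=.  (t=1,i=1, bit19=0)
  nb #..#.: next=.  (t=4,i=16, bit18=0)
  nb #...#: next=.  (t=0,i=22, bit17=0)
  nb #....: next=.  (t=0,i=5, bit16=0)
  nb .####: next=.  (t=0,i=1, bit15=0)
  nb .###.: next=.  (t=0,i=11, bit14=0)
  nb .##.#: next=.  (t=2,i=5, bit13=0)
  nb .##..: next=.  (t=0,i=20, bit12=0)
  nb .#.##: next=.  (t=3,i=2, bit11=0)
  nb .#.#.: next=#  (t=1,i=22, bit10=1)
  nb .#..#: next=#  (t=1,i=0, bit9=1)
  nb .#...: next=#  (t=2,i=1, bit8=1)
  nb ..###: next=.  (t=0,i=0, bit7=0)
  nb ..##.: next=#  (t=0,i=19, bit6=1)
  nb ..#.#: next=.  (t=3,i=1, bit5=0)
  nb ..#..: next=#  (t=4,i=14, bit4=1)
  nb ...##: next=#  (t=0,i=9, bit3=1)
  nb ...#.: next=#  (t=3,i=0, bit2=1)
  nb ....#: next=#  (t=0,i=8, bit1=1)
  nb .....: next=.  (t=0,i=6, bit0=0)
  bits 01011011101000000000011101011110 = 1537214302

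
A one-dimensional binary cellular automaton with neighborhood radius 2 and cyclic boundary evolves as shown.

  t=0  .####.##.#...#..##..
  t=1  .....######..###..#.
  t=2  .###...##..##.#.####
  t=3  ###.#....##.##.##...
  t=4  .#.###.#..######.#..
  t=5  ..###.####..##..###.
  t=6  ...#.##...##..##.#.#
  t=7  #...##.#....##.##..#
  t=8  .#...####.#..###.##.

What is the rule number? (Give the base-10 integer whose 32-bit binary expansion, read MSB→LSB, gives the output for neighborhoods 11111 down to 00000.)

2413587219

  ##### -> #   bit 31 = 1  t=1,i=7
  ####. -> .   bit 30 = 0  t=0,i=3
  ###.# -> .   bit 29 = 0  t=0,i=4
  ###.. -> .   bit 28 = 0  t=1,i=10
  ##.## -> #   bit 27 = 1  t=0,i=5
  ##.#. -> #   bit 26 = 1  t=0,i=8
  ##..# -> #   bit 25 = 1  t=1,i=11
  ##... -> #   bit 24 = 1  t=0,i=18
  #.### -> #   bit 23 = 1  t=2,i=1
  #.##. -> #   bit 22 = 1  t=0,i=6
  #.#.# -> .   bit 21 = 0  t=2,i=14
  #.#.. -> #   bit 20 = 1  t=0,i=9
  #..## -> #   bit 19 = 1  t=0,i=15
  #..#. -> #   bit 18 = 1  t=1,i=17
  #...# -> .   bit 17 = 0  t=0,i=11
  #.... -> .   bit 16 = 0  t=1,i=0
  .#### -> .   bit 15 = 0  t=0,i=2
  .###. -> #   bit 14 = 1  t=1,i=14
  .##.# -> #   bit 13 = 1  t=0,i=7
  .##.. -> .   bit 12 = 0  t=0,i=17
  .#.## -> #   bit 11 = 1  t=2,i=15
  .#.#. -> .   bit 10 = 0  t=6,i=18
  .#..# -> #   bit 9 = 1  t=0,i=14
  .#... -> #   bit 8 = 1  t=0,i=10
  ..### -> .   bit 7 = 0  t=0,i=1
  ..##. -> .   bit 6 = 0  t=0,i=16
  ..#.# -> .   bit 5 = 0  t=4,i=1
  ..#.. -> #   bit 4 = 1  t=0,i=13
  ...## -> .   bit 3 = 0  t=0,i=0
  ...#. -> .   bit 2 = 0  t=0,i=12
  ....# -> #   bit 1 = 1  t=1,i=3
  ..... -> #   bit 0 = 1  t=1,i=1
  bits 10001111110111000110101100010011 = 2413587219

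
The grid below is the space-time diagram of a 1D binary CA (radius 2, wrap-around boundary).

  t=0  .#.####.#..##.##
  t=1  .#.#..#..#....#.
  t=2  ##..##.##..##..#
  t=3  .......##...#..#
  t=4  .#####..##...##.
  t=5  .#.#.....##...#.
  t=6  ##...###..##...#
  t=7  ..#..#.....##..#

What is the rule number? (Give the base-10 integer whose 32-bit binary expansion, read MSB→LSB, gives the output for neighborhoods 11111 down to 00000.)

  ##### -> #   bit 31 = 1  t=4,i=3
  ####. -> .   bit 30 = 0  t=0,i=5
  ###.# -> #   bit 29 = 1  t=0,i=6
  ###.. -> .   bit 28 = 0  t=2,i=1
  ##.## -> .   bit 27 = 0  t=0,i=13
  ##.#. -> .   bit 26 = 0  t=0,i=0
  ##..# -> .   bit 25 = 0  t=2,i=2
  ##... -> #   bit 24 = 1  t=3,i=9
  #.### -> #   bit 23 = 1  t=0,i=3
  #.##. -> #   bit 22 = 1  t=0,i=14
  #.#.# -> #   bit 21 = 1  t=0,i=1
  #.#.. -> .   bit 20 = 0  t=0,i=8
  #..## -> .   bit 19 = 0  t=0,i=10
  #..#. -> #   bit 18 = 1  t=1,i=0
  #...# -> .   bit 17 = 0  t=3,i=10
  #.... -> #   bit 16 = 1  t=1,i=11
  .#### -> .   bit 15 = 0  t=0,i=4
  .###. -> .   bit 14 = 0  t=2,i=0
  .##.# -> .   bit 13 = 0  t=0,i=12
  .##.. -> #   bit 12 = 1  t=2,i=8
  .#.## -> .   bit 11 = 0  t=0,i=2
  .#.#. -> .   bit 10 = 0  t=1,i=2
  .#..# -> #   bit 9 = 1  t=0,i=9
  .#... -> .   bit 8 = 0  t=1,i=10
  ..### -> #   bit 7 = 1  t=2,i=15
  ..##. -> .   bit 6 = 0  t=0,i=11
  ..#.# -> #   bit 5 = 1  t=1,i=1
  ..#.. -> .   bit 4 = 0  t=1,i=6
  ...## -> .   bit 3 = 0  t=3,i=6
  ...#. -> .   bit 2 = 0  t=1,i=13
  ....# -> #   bit 1 = 1  t=1,i=12
  ..... -> #   bit 0 = 1  t=3,i=2
  bits 10100001111001010001001010100011 = 2716144291

2716144291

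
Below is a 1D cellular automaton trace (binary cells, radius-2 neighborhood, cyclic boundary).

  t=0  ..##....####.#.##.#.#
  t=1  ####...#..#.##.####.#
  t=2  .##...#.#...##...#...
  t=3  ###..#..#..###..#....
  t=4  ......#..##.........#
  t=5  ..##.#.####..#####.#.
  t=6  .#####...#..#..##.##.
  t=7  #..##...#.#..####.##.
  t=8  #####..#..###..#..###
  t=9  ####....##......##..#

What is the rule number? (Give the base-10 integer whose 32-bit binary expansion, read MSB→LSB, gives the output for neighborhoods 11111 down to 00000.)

  [31] ##### => #  t=1,i=1
  [30] ####. => #  t=0,i=10
  [29] ###.# => .  t=0,i=11
  [28] ###.. => .  t=1,i=3
  [27] ##.## => .  t=1,i=14
  [26] ##.#. => #  t=0,i=12
  [25] ##..# => .  t=3,i=3
  [24] ##... => .  t=0,i=4
  [23] #.### => .  t=1,i=15
  [22] #.##. => #  t=0,i=15
  [21] #.#.# => #  t=0,i=13
  [20] #.#.. => #  t=0,i=20
  [19] #..## => #  t=0,i=1
  [18] #..#. => .  t=1,i=9
  [17] #...# => .  t=1,i=5
  [16] #.... => .  t=0,i=5
  [15] .#### => .  t=0,i=9
  [14] .###. => .  t=3,i=1
  [13] .##.# => #  t=0,i=16
  [12] .##.. => #  t=0,i=3
  [11] .#.## => .  t=0,i=14
  [10] .#.#. => .  t=0,i=19
  [9] .#..# => #  t=0,i=0
  [8] .#... => .  t=2,i=9
  [7] ..### => .  t=0,i=8
  [6] ..##. => #  t=0,i=2
  [5] ..#.# => .  t=1,i=10
  [4] ..#.. => .  t=1,i=7
  [3] ...## => #  t=0,i=7
  [2] ...#. => #  t=1,i=6
  [1] ....# => .  t=0,i=6
  [0] ..... => #  t=4,i=2
  bits 11000100011110000011001001001101 = 3296211533

3296211533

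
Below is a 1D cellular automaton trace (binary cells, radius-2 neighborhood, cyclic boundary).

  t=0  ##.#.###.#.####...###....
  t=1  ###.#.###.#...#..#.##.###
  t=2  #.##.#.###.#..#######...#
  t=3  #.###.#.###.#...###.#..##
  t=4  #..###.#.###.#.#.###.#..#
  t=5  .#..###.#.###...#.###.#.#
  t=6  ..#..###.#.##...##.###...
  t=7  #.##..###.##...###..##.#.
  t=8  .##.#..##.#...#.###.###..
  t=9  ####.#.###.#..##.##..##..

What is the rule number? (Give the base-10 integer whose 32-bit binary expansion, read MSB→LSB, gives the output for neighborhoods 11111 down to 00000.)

  [31] ##### => #  t=1,i=0
  [30] ####. => .  t=0,i=13
  [29] ###.# => #  t=0,i=7
  [28] ###.. => #  t=0,i=14
  [27] ##.## => .  t=1,i=21
  [26] ##.#. => #  t=0,i=2
  [25] ##..# => #  t=4,i=1
  [24] ##... => .  t=0,i=15
  [23] #.### => .  t=0,i=5
  [22] #.##. => #  t=1,i=19
  [21] #.#.# => .  t=0,i=3
  [20] #.#.. => .  t=1,i=10
  [19] #..## => .  t=2,i=13
  [18] #..#. => #  t=1,i=16
  [17] #...# => .  t=0,i=16
  [16] #.... => #  t=0,i=22
  [15] .#### => .  t=0,i=12
  [14] .###. => #  t=0,i=6
  [13] .##.# => #  t=0,i=1
  [12] .##.. => .  t=4,i=0
  [11] .#.## => #  t=0,i=4
  [10] .#.#. => .  t=4,i=14
  [9] .#..# => #  t=1,i=15
  [8] .#... => #  t=1,i=11
  [7] ..### => .  t=0,i=18
  [6] ..##. => #  t=0,i=0
  [5] ..#.# => #  t=1,i=17
  [4] ..#.. => #  t=1,i=14
  [3] ...## => #  t=0,i=17
  [2] ...#. => .  t=1,i=13
  [1] ....# => #  t=0,i=23
  [0] ..... => .  t=6,i=24
  bits 10110110010001010110101101111010 = 3058002810

3058002810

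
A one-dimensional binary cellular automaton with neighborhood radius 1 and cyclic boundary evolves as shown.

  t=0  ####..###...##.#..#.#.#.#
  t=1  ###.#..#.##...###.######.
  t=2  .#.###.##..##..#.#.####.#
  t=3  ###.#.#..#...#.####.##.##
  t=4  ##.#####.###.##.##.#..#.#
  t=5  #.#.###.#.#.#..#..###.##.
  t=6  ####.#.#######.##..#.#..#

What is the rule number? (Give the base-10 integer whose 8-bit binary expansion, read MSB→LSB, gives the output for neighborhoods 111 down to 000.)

  ###|#  b7=1 t=0,i=0
  ##.|.  b6=0 t=0,i=3
  #.#|#  b5=1 t=0,i=14
  #..|#  b4=1 t=0,i=4
  .##|.  b3=0 t=0,i=6
  .#.|#  b2=1 t=0,i=15
  ..#|.  b1=0 t=0,i=5
  ...|#  b0=1 t=0,i=10
  bits 10110101 = 181

181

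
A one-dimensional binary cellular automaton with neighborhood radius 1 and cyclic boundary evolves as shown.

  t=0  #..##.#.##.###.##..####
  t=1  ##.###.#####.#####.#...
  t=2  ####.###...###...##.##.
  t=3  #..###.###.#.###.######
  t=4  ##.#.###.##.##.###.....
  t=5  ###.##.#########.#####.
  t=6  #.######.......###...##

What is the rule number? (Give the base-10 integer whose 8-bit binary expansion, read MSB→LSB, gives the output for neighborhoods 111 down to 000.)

121

  nb ###: next=.  (t=0,i=12, bit7=0)
  nb ##.: next=#  (t=0,i=0, bit6=1)
  nb #.#: next=#  (t=0,i=5, bit5=1)
  nb #..: next=#  (t=0,i=1, bit4=1)
  nb .##: next=#  (t=0,i=3, bit3=1)
  nb .#.: next=.  (t=0,i=6, bit2=0)
  nb ..#: next=.  (t=0,i=2, bit1=0)
  nb ...: next=#  (t=1,i=21, bit0=1)
  bits 01111001 = 121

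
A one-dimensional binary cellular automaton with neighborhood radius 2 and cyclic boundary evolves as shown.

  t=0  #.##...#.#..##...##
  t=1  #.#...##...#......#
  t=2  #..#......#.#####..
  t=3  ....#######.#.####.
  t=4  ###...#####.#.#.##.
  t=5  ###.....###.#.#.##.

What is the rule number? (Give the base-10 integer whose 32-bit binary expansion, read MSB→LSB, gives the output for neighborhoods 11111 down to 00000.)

  nb #####: next=#  (t=2,i=14, bit31=1)
  nb ####.: next=#  (t=2,i=15, bit30=1)
  nb ###.#: next=#  (t=0,i=0, bit29=1)
  nb ###..: next=#  (t=2,i=16, bit28=1)
  nb ##.##: next=.  (t=0,i=1, bit27=0)
  nb ##.#.: next=.  (t=1,i=1, bit26=0)
  nb ##..#: next=#  (t=2,i=17, bit25=1)
  nb ##...: next=.  (t=0,i=4, bit24=0)
  nb #.###: next=#  (t=2,i=12, bit23=1)
  nb #.##.: next=#  (t=0,i=2, bit22=1)
  nb #.#.#: next=#  (t=3,i=12, bit21=1)
  nb #.#..: next=.  (t=0,i=9, bit20=0)
  nb #..##: next=#  (t=0,i=11, bit19=1)
  nb #..#.: next=.  (t=2,i=2, bit18=0)
  nb #...#: next=.  (t=0,i=5, bit17=0)
  nb #....: next=#  (t=1,i=13, bit16=1)
  nb .####: next=.  (t=2,i=13, bit15=0)
  nb .###.: next=#  (t=0,i=18, bit14=1)
  nb .##.#: next=#  (t=1,i=0, bit13=1)
  nb .##..: next=.  (t=0,i=3, bit12=0)
  nb .#.##: next=.  (t=2,i=11, bit11=0)
  nb .#.#.: next=.  (t=0,i=8, bit10=0)
  nb .#..#: next=.  (t=0,i=10, bit9=0)
  nb .#...: next=#  (t=1,i=3, bit8=1)
  nb ..###: next=.  (t=0,i=17, bit7=0)
  nb ..##.: next=.  (t=0,i=12, bit6=0)
  nb ..#.#: next=#  (t=0,i=7, bit5=1)
  nb ..#..: next=.  (t=1,i=11, bit4=0)
  nb ...##: next=.  (t=0,i=16, bit3=0)
  nb ...#.: next=#  (t=0,i=6, bit2=1)
  nb ....#: next=#  (t=1,i=16, bit1=1)
  nb .....: next=#  (t=1,i=14, bit0=1)
  bits 11110010111010010110000100100111 = 4075381031

4075381031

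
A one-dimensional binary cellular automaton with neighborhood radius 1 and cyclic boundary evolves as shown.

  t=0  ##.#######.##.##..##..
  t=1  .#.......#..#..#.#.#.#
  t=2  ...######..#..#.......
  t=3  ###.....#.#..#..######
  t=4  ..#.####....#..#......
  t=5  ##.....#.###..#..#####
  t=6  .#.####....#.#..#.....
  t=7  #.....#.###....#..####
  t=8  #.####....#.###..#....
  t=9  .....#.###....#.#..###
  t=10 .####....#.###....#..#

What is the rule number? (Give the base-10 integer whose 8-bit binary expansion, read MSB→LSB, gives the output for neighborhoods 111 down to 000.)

67

  [7] ### => .  t=0,i=4
  [6] ##. => #  t=0,i=1
  [5] #.# => .  t=0,i=2
  [4] #.. => .  t=0,i=16
  [3] .## => .  t=0,i=0
  [2] .#. => .  t=1,i=1
  [1] ..# => #  t=0,i=17
  [0] ... => #  t=1,i=3
  bits 01000011 = 67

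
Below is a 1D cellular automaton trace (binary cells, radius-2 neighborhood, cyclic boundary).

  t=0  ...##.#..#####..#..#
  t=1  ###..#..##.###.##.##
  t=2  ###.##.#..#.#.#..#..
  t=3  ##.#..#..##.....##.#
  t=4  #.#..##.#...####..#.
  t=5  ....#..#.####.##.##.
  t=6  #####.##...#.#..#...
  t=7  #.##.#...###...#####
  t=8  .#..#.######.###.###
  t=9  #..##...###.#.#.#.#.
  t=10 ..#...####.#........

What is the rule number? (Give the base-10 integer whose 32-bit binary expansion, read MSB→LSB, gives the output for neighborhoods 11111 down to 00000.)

3691987391

  [31] ##### => #  t=0,i=11
  [30] ####. => #  t=0,i=12
  [29] ###.# => .  t=1,i=13
  [28] ###.. => #  t=0,i=13
  [27] ##.## => #  t=1,i=10
  [26] ##.#. => #  t=0,i=5
  [25] ##..# => .  t=0,i=14
  [24] ##... => .  t=3,i=11
  [23] #.### => .  t=1,i=11
  [22] #.##. => .  t=1,i=15
  [21] #.#.# => .  t=2,i=12
  [20] #.#.. => .  t=0,i=6
  [19] #..## => #  t=0,i=8
  [18] #..#. => #  t=0,i=15
  [17] #...# => #  t=0,i=1
  [16] #.... => #  t=3,i=12
  [15] .#### => .  t=0,i=10
  [14] .###. => #  t=1,i=12
  [13] .##.# => .  t=0,i=4
  [12] .##.. => .  t=3,i=10
  [11] .#.## => .  t=5,i=8
  [10] .#.#. => .  t=2,i=11
  [9] .#..# => .  t=0,i=7
  [8] .#... => #  t=0,i=0
  [7] ..### => #  t=0,i=9
  [6] ..##. => .  t=0,i=3
  [5] ..#.# => #  t=2,i=10
  [4] ..#.. => #  t=0,i=16
  [3] ...## => #  t=0,i=2
  [2] ...#. => #  t=5,i=3
  [1] ....# => #  t=3,i=14
  [0] ..... => #  t=3,i=13
  bits 11011100000011110100000110111111 = 3691987391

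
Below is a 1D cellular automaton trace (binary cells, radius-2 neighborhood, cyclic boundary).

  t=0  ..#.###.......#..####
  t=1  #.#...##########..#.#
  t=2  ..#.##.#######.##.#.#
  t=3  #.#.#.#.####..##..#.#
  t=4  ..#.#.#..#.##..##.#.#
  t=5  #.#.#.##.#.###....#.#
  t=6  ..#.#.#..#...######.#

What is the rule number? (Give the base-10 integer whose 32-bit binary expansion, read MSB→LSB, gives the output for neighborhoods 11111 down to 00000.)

  ##### -> #   bit 31 = 1  t=1,i=8
  ####. -> .   bit 30 = 0  t=0,i=19
  ###.# -> .   bit 29 = 0  t=2,i=13
  ###.. -> #   bit 28 = 1  t=0,i=6
  ##.## -> #   bit 27 = 1  t=2,i=6
  ##.#. -> .   bit 26 = 0  t=1,i=1
  ##..# -> #   bit 25 = 1  t=0,i=0
  ##... -> #   bit 24 = 1  t=0,i=7
  #.### -> .   bit 23 = 0  t=0,i=4
  #.##. -> #   bit 22 = 1  t=1,i=20
  #.#.# -> #   bit 21 = 1  t=2,i=18
  #.#.. -> #   bit 20 = 1  t=1,i=2
  #..## -> .   bit 19 = 0  t=0,i=16
  #..#. -> .   bit 18 = 0  t=0,i=1
  #...# -> #   bit 17 = 1  t=1,i=4
  #.... -> #   bit 16 = 1  t=0,i=8
  .#### -> #   bit 15 = 1  t=0,i=18
  .###. -> .   bit 14 = 0  t=0,i=5
  .##.# -> .   bit 13 = 0  t=1,i=0
  .##.. -> #   bit 12 = 1  t=3,i=15
  .#.## -> .   bit 11 = 0  t=0,i=3
  .#.#. -> .   bit 10 = 0  t=2,i=19
  .#..# -> #   bit 9 = 1  t=0,i=15
  .#... -> .   bit 8 = 0  t=1,i=3
  ..### -> .   bit 7 = 0  t=0,i=17
  ..##. -> .   bit 6 = 0  t=3,i=14
  ..#.# -> #   bit 5 = 1  t=0,i=2
  ..#.. -> #   bit 4 = 1  t=0,i=14
  ...## -> #   bit 3 = 1  t=1,i=5
  ...#. -> #   bit 2 = 1  t=0,i=13
  ....# -> #   bit 1 = 1  t=0,i=12
  ..... -> #   bit 0 = 1  t=0,i=9
  bits 10011011011100111001001000111111 = 2608042559

2608042559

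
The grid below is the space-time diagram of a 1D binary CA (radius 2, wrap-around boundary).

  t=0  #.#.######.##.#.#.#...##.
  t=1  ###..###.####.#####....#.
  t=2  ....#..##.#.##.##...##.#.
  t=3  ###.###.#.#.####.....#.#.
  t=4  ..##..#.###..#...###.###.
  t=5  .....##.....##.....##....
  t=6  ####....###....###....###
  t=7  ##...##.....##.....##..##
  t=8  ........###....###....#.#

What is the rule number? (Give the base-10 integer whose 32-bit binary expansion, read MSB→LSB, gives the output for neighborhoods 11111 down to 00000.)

2826806835

  nb #####: next=#  (t=0,i=6, bit31=1)
  nb ####.: next=.  (t=0,i=8, bit30=0)
  nb ###.#: next=#  (t=0,i=9, bit29=1)
  nb ###..: next=.  (t=1,i=2, bit28=0)
  nb ##.##: next=#  (t=0,i=10, bit27=1)
  nb ##.#.: next=.  (t=0,i=13, bit26=0)
  nb ##..#: next=.  (t=1,i=3, bit25=0)
  nb ##...: next=.  (t=1,i=19, bit24=0)
  nb #.###: next=.  (t=0,i=4, bit23=0)
  nb #.##.: next=#  (t=0,i=11, bit22=1)
  nb #.#.#: next=#  (t=0,i=0, bit21=1)
  nb #.#..: next=#  (t=0,i=18, bit20=1)
  nb #..##: next=#  (t=1,i=4, bit19=1)
  nb #..#.: next=#  (t=4,i=5, bit18=1)
  nb #...#: next=.  (t=0,i=20, bit17=0)
  nb #....: next=#  (t=1,i=20, bit16=1)
  nb .####: next=#  (t=0,i=5, bit15=1)
  nb .###.: next=.  (t=1,i=1, bit14=0)
  nb .##.#: next=#  (t=0,i=12, bit13=1)
  nb .##..: next=.  (t=2,i=16, bit12=0)
  nb .#.##: next=.  (t=0,i=3, bit11=0)
  nb .#.#.: next=#  (t=0,i=1, bit10=1)
  nb .#..#: next=#  (t=2,i=5, bit9=1)
  nb .#...: next=.  (t=0,i=19, bit8=0)
  nb ..###: next=.  (t=1,i=5, bit7=0)
  nb ..##.: next=.  (t=0,i=22, bit6=0)
  nb ..#.#: next=#  (t=1,i=23, bit5=1)
  nb ..#..: next=#  (t=2,i=4, bit4=1)
  nb ...##: next=.  (t=0,i=21, bit3=0)
  nb ...#.: next=.  (t=1,i=22, bit2=0)
  nb ....#: next=#  (t=1,i=21, bit1=1)
  nb .....: next=#  (t=2,i=1, bit0=1)
  bits 10101000011111011010011000110011 = 2826806835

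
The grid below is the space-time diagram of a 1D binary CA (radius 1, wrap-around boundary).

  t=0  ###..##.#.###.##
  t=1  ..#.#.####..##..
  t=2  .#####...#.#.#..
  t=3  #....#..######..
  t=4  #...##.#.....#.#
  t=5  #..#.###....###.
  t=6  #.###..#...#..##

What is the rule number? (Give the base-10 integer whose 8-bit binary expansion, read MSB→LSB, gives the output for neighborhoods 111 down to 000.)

  ###|.  b7=0 t=0,i=0
  ##.|#  b6=1 t=0,i=2
  #.#|#  b5=1 t=0,i=7
  #..|.  b4=0 t=0,i=3
  .##|.  b3=0 t=0,i=5
  .#.|#  b2=1 t=0,i=8
  ..#|#  b1=1 t=0,i=4
  ...|.  b0=0 t=1,i=0
  bits 01100110 = 102

102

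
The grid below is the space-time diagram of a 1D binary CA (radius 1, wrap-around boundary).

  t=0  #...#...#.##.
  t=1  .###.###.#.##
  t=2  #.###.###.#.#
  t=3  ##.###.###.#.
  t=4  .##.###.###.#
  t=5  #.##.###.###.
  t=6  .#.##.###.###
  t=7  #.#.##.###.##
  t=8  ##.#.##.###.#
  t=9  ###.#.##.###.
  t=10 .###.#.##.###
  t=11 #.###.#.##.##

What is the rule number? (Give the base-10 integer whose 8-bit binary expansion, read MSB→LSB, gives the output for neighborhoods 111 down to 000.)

243

  ###|#  b7=1 t=1,i=2
  ##.|#  b6=1 t=0,i=11
  #.#|#  b5=1 t=0,i=9
  #..|#  b4=1 t=0,i=1
  .##|.  b3=0 t=0,i=10
  .#.|.  b2=0 t=0,i=0
  ..#|#  b1=1 t=0,i=3
  ...|#  b0=1 t=0,i=2
  bits 11110011 = 243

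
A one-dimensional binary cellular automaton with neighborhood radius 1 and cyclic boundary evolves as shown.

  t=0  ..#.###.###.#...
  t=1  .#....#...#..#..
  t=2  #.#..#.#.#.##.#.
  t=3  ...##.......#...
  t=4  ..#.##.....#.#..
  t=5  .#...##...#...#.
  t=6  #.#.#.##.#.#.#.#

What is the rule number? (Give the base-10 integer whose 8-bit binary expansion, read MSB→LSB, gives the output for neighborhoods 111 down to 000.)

  nb ###: next=.  (t=0,i=5, bit7=0)
  nb ##.: next=#  (t=0,i=6, bit6=1)
  nb #.#: next=.  (t=0,i=3, bit5=0)
  nb #..: next=#  (t=0,i=13, bit4=1)
  nb .##: next=.  (t=0,i=4, bit3=0)
  nb .#.: next=.  (t=0,i=2, bit2=0)
  nb ..#: next=#  (t=0,i=1, bit1=1)
  nb ...: next=.  (t=0,i=0, bit0=0)
  bits 01010010 = 82

82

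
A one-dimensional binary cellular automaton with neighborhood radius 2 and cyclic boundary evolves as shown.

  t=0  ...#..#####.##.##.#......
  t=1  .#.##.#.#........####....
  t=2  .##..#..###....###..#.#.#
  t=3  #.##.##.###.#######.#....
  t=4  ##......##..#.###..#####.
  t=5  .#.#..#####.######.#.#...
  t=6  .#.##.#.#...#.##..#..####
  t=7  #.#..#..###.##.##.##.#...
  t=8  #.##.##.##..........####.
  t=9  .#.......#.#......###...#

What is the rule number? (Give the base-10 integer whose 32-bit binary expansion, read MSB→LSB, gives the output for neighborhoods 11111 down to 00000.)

  #####|#  b31=1 t=0,i=8
  ####.|.  b30=0 t=0,i=9
  ###.#|.  b29=0 t=0,i=10
  ###..|#  b28=1 t=1,i=20
  ##.##|.  b27=0 t=0,i=11
  ##.#.|#  b26=1 t=0,i=17
  ##..#|#  b25=1 t=2,i=3
  ##...|.  b24=0 t=1,i=21
  #.###|#  b23=1 t=3,i=8
  #.##.|.  b22=0 t=0,i=12
  #.#.#|.  b21=0 t=1,i=6
  #.#..|#  b20=1 t=0,i=18
  #..##|.  b19=0 t=0,i=5
  #..#.|.  b18=0 t=2,i=4
  #...#|#  b17=1 t=6,i=10
  #....|#  b16=1 t=0,i=20
  .####|.  b15=0 t=0,i=7
  .###.|#  b14=1 t=2,i=9
  .##.#|.  b13=0 t=0,i=13
  .##..|#  b12=1 t=2,i=2
  .#.##|#  b11=1 t=1,i=2
  .#.#.|.  b10=0 t=1,i=7
  .#..#|#  b9=1 t=0,i=4
  .#...|#  b8=1 t=0,i=19
  ..###|#  b7=1 t=0,i=6
  ..##.|#  b6=1 t=4,i=8
  ..#.#|#  b5=1 t=1,i=1
  ..#..|#  b4=1 t=0,i=3
  ...##|#  b3=1 t=1,i=16
  ...#.|.  b2=0 t=0,i=2
  ....#|#  b1=1 t=0,i=1
  .....|.  b0=0 t=0,i=0
  bits 10010110100100110101101111111010 = 2526239738

2526239738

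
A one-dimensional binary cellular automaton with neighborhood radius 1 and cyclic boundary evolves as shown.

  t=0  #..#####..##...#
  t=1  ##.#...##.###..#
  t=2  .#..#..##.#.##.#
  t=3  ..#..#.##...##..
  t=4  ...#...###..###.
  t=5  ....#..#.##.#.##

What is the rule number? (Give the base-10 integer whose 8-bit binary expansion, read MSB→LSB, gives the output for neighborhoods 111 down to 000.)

  ### -> .   bit 7 = 0  t=0,i=4
  ##. -> #   bit 6 = 1  t=0,i=0
  #.# -> .   bit 5 = 0  t=1,i=2
  #.. -> #   bit 4 = 1  t=0,i=1
  .## -> #   bit 3 = 1  t=0,i=3
  .#. -> .   bit 2 = 0  t=1,i=3
  ..# -> .   bit 1 = 0  t=0,i=2
  ... -> .   bit 0 = 0  t=0,i=13
  bits 01011000 = 88

88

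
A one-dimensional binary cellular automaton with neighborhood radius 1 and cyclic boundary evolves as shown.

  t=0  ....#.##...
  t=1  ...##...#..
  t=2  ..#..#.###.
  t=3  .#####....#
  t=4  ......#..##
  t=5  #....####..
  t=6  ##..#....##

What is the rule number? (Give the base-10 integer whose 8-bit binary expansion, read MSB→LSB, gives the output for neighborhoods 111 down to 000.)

22

  ###|.  b7=0 t=2,i=8
  ##.|.  b6=0 t=0,i=7
  #.#|.  b5=0 t=0,i=5
  #..|#  b4=1 t=0,i=8
  .##|.  b3=0 t=0,i=6
  .#.|#  b2=1 t=0,i=4
  ..#|#  b1=1 t=0,i=3
  ...|.  b0=0 t=0,i=0
  bits 00010110 = 22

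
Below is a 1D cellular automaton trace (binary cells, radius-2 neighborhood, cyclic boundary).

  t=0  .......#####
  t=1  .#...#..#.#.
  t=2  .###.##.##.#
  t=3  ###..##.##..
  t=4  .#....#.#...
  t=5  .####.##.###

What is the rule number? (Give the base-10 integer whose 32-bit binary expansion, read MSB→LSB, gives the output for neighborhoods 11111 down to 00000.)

  nb #####: next=.  (t=0,i=9, bit31=0)
  nb ####.: next=#  (t=0,i=10, bit30=1)
  nb ###.#: next=.  (t=2,i=3, bit29=0)
  nb ###..: next=.  (t=0,i=11, bit28=0)
  nb ##.##: next=.  (t=2,i=4, bit27=0)
  nb ##.#.: next=.  (t=2,i=10, bit26=0)
  nb ##..#: next=.  (t=3,i=3, bit25=0)
  nb ##...: next=.  (t=0,i=0, bit24=0)
  nb #.###: next=#  (t=2,i=1, bit23=1)
  nb #.##.: next=#  (t=2,i=5, bit22=1)
  nb #.#.#: next=.  (t=2,i=11, bit21=0)
  nb #.#..: next=.  (t=1,i=10, bit20=0)
  nb #..##: next=.  (t=3,i=4, bit19=0)
  nb #..#.: next=.  (t=1,i=0, bit18=0)
  nb #...#: next=#  (t=1,i=3, bit17=1)
  nb #....: next=#  (t=0,i=1, bit16=1)
  nb .####: next=#  (t=0,i=8, bit15=1)
  nb .###.: next=#  (t=2,i=2, bit14=1)
  nb .##.#: next=#  (t=2,i=6, bit13=1)
  nb .##..: next=.  (t=3,i=9, bit12=0)
  nb .#.##: next=#  (t=2,i=0, bit11=1)
  nb .#.#.: next=#  (t=1,i=9, bit10=1)
  nb .#..#: next=#  (t=1,i=6, bit9=1)
  nb .#...: next=#  (t=1,i=2, bit8=1)
  nb ..###: next=.  (t=0,i=7, bit7=0)
  nb ..##.: next=.  (t=3,i=5, bit6=0)
  nb ..#.#: next=#  (t=1,i=8, bit5=1)
  nb ..#..: next=#  (t=1,i=1, bit4=1)
  nb ...##: next=.  (t=0,i=6, bit3=0)
  nb ...#.: next=.  (t=1,i=4, bit2=0)
  nb ....#: next=#  (t=0,i=5, bit1=1)
  nb .....: next=.  (t=0,i=2, bit0=0)
  bits 01000000110000111110111100110010 = 1086582578

1086582578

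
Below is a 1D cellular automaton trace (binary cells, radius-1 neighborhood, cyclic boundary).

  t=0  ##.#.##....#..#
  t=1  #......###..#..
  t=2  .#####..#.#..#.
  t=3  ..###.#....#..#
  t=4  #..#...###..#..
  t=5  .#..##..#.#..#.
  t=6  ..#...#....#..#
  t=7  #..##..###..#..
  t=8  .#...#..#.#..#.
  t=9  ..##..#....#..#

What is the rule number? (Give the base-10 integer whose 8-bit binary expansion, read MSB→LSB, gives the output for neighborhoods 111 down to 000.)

  ###|#  b7=1 t=0,i=0
  ##.|.  b6=0 t=0,i=1
  #.#|.  b5=0 t=0,i=2
  #..|#  b4=1 t=0,i=7
  .##|.  b3=0 t=0,i=5
  .#.|.  b2=0 t=0,i=3
  ..#|.  b1=0 t=0,i=10
  ...|#  b0=1 t=0,i=8
  bits 10010001 = 145

145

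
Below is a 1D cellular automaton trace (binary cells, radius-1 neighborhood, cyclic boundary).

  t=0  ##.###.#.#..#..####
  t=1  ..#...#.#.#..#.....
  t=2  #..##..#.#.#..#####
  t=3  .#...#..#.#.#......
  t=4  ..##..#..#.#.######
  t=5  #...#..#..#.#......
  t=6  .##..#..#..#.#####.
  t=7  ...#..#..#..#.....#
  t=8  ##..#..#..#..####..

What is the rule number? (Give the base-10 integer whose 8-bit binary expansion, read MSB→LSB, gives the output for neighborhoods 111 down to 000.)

49

  [7] ### => .  t=0,i=0
  [6] ##. => .  t=0,i=1
  [5] #.# => #  t=0,i=2
  [4] #.. => #  t=0,i=10
  [3] .## => .  t=0,i=3
  [2] .#. => .  t=0,i=7
  [1] ..# => .  t=0,i=11
  [0] ... => #  t=1,i=0
  bits 00110001 = 49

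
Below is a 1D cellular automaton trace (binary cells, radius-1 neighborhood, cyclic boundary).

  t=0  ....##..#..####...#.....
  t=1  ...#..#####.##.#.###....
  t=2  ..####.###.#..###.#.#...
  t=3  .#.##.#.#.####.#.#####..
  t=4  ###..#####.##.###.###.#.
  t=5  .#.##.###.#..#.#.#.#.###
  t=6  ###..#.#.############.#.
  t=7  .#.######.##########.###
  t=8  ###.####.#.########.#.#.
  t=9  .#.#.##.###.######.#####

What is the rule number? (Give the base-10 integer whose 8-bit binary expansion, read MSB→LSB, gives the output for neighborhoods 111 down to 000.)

  [7] ### => #  t=0,i=12
  [6] ##. => .  t=0,i=5
  [5] #.# => #  t=1,i=11
  [4] #.. => #  t=0,i=6
  [3] .## => .  t=0,i=4
  [2] .#. => #  t=0,i=8
  [1] ..# => #  t=0,i=3
  [0] ... => .  t=0,i=0
  bits 10110110 = 182

182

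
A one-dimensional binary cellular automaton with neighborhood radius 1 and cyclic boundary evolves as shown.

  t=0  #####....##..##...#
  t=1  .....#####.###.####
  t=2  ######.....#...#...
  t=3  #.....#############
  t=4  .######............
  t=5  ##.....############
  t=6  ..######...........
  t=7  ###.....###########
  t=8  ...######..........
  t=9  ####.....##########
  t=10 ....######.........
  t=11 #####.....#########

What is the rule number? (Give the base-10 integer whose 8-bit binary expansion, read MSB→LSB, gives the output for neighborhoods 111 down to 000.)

  nb ###: next=.  (t=0,i=0, bit7=0)
  nb ##.: next=.  (t=0,i=4, bit6=0)
  nb #.#: next=.  (t=1,i=10, bit5=0)
  nb #..: next=#  (t=0,i=5, bit4=1)
  nb .##: next=#  (t=0,i=9, bit3=1)
  nb .#.: next=#  (t=2,i=11, bit2=1)
  nb ..#: next=#  (t=0,i=8, bit1=1)
  nb ...: next=#  (t=0,i=6, bit0=1)
  bits 00011111 = 31

31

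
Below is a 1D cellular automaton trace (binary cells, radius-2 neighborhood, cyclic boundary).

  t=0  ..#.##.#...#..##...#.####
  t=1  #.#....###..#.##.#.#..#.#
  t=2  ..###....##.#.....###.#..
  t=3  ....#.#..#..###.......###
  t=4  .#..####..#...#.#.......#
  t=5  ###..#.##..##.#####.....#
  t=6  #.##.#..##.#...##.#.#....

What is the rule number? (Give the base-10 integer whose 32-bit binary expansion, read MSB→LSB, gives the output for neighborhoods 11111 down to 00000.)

2450757472

  nb #####: next=#  (t=5,i=16, bit31=1)
  nb ####.: next=.  (t=0,i=23, bit30=0)
  nb ###.#: next=.  (t=2,i=20, bit29=0)
  nb ###..: next=#  (t=0,i=24, bit28=1)
  nb ##.##: next=.  (t=5,i=13, bit27=0)
  nb ##.#.: next=.  (t=0,i=6, bit26=0)
  nb ##..#: next=#  (t=0,i=0, bit25=1)
  nb ##...: next=.  (t=0,i=16, bit24=0)
  nb #.###: next=.  (t=0,i=21, bit23=0)
  nb #.##.: next=.  (t=0,i=4, bit22=0)
  nb #.#.#: next=.  (t=1,i=17, bit21=0)
  nb #.#..: next=#  (t=0,i=7, bit20=1)
  nb #..##: next=.  (t=0,i=13, bit19=0)
  nb #..#.: next=.  (t=0,i=1, bit18=0)
  nb #...#: next=#  (t=0,i=9, bit17=1)
  nb #....: next=#  (t=1,i=4, bit16=1)
  nb .####: next=#  (t=0,i=22, bit15=1)
  nb .###.: next=.  (t=1,i=8, bit14=0)
  nb .##.#: next=.  (t=0,i=5, bit13=0)
  nb .##..: next=#  (t=0,i=15, bit12=1)
  nb .#.##: next=.  (t=0,i=3, bit11=0)
  nb .#.#.: next=#  (t=1,i=18, bit10=1)
  nb .#..#: next=#  (t=0,i=12, bit9=1)
  nb .#...: next=#  (t=0,i=8, bit8=1)
  nb ..###: next=.  (t=1,i=7, bit7=0)
  nb ..##.: next=#  (t=0,i=14, bit6=1)
  nb ..#.#: next=#  (t=0,i=2, bit5=1)
  nb ..#..: next=.  (t=0,i=11, bit4=0)
  nb ...##: next=.  (t=1,i=6, bit3=0)
  nb ...#.: next=.  (t=0,i=10, bit2=0)
  nb ....#: next=.  (t=1,i=5, bit1=0)
  nb .....: next=.  (t=2,i=15, bit0=0)
  bits 10010010000100111001011101100000 = 2450757472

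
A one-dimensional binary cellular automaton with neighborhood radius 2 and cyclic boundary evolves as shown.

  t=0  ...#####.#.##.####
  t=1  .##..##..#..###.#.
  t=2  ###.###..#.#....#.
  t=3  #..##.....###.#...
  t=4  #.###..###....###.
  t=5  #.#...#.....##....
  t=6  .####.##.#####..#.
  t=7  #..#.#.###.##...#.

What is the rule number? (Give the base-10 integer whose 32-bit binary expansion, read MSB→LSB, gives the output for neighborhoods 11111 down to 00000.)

  [31] ##### => #  t=0,i=5
  [30] ####. => #  t=0,i=6
  [29] ###.# => .  t=0,i=7
  [28] ###.. => .  t=0,i=17
  [27] ##.## => #  t=0,i=13
  [26] ##.#. => .  t=0,i=8
  [25] ##..# => .  t=1,i=3
  [24] ##... => .  t=0,i=0
  [23] #.### => #  t=0,i=14
  [22] #.##. => .  t=0,i=11
  [21] #.#.# => #  t=0,i=9
  [20] #.#.. => #  t=1,i=16
  [19] #..## => #  t=1,i=0
  [18] #..#. => .  t=1,i=8
  [17] #...# => #  t=0,i=1
  [16] #.... => .  t=2,i=13
  [15] .#### => .  t=0,i=4
  [14] .###. => .  t=1,i=13
  [13] .##.# => #  t=0,i=12
  [12] .##.. => #  t=1,i=2
  [11] .#.## => .  t=0,i=10
  [10] .#.#. => #  t=2,i=10
  [9] .#..# => .  t=1,i=10
  [8] .#... => #  t=2,i=12
  [7] ..### => .  t=0,i=3
  [6] ..##. => #  t=1,i=1
  [5] ..#.# => .  t=2,i=9
  [4] ..#.. => #  t=1,i=9
  [3] ...## => #  t=0,i=2
  [2] ...#. => .  t=2,i=15
  [1] ....# => #  t=2,i=14
  [0] ..... => #  t=3,i=7
  bits 11001000101110100011010101011011 = 3367646555

3367646555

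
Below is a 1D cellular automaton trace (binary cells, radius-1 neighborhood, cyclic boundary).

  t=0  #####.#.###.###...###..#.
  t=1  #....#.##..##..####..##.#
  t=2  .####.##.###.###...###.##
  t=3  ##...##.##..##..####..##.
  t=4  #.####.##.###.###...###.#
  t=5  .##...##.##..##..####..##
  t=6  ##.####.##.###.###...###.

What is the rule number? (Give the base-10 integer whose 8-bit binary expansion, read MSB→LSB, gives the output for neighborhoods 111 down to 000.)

  ###|.  b7=0 t=0,i=1
  ##.|.  b6=0 t=0,i=4
  #.#|#  b5=1 t=0,i=5
  #..|#  b4=1 t=0,i=15
  .##|#  b3=1 t=0,i=0
  .#.|.  b2=0 t=0,i=6
  ..#|#  b1=1 t=0,i=17
  ...|#  b0=1 t=0,i=16
  bits 00111011 = 59

59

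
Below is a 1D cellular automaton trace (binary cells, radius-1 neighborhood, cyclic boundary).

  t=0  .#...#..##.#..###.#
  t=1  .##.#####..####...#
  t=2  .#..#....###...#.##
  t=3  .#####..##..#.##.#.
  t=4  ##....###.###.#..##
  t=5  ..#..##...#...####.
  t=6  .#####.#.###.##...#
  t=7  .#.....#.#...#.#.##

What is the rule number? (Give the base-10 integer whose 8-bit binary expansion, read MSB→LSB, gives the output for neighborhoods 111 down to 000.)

30

  nb ###: next=.  (t=0,i=15, bit7=0)
  nb ##.: next=.  (t=0,i=9, bit6=0)
  nb #.#: next=.  (t=0,i=0, bit5=0)
  nb #..: next=#  (t=0,i=2, bit4=1)
  nb .##: next=#  (t=0,i=8, bit3=1)
  nb .#.: next=#  (t=0,i=1, bit2=1)
  nb ..#: next=#  (t=0,i=4, bit1=1)
  nb ...: next=.  (t=0,i=3, bit0=0)
  bits 00011110 = 30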